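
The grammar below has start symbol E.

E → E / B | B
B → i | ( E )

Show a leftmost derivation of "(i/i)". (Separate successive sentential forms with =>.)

E => B => (E) => (E/B) => (B/B) => (i/B) => (i/i)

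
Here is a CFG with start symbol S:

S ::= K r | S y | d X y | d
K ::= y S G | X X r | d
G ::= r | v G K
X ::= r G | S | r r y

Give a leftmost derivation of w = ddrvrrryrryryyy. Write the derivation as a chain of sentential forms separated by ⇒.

S ⇒ dXy ⇒ dSy ⇒ dSyy ⇒ ddXyyy ⇒ ddrGyyy ⇒ ddrvGKyyy ⇒ ddrvrKyyy ⇒ ddrvrXXryyy ⇒ ddrvrrryXryyy ⇒ ddrvrrryrryryyy

S ⇒ dXy   [S ::= d X y]
dXy ⇒ dSy   [X ::= S]
dSy ⇒ dSyy   [S ::= S y]
dSyy ⇒ ddXyyy   [S ::= d X y]
ddXyyy ⇒ ddrGyyy   [X ::= r G]
ddrGyyy ⇒ ddrvGKyyy   [G ::= v G K]
ddrvGKyyy ⇒ ddrvrKyyy   [G ::= r]
ddrvrKyyy ⇒ ddrvrXXryyy   [K ::= X X r]
ddrvrXXryyy ⇒ ddrvrrryXryyy   [X ::= r r y]
ddrvrrryXryyy ⇒ ddrvrrryrryryyy   [X ::= r r y]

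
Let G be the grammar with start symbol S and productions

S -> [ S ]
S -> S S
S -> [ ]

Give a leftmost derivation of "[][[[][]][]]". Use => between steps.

S => SS => []S => [][S] => [][SS] => [][[S]S] => [][[SS]S] => [][[[]S]S] => [][[[][]]S] => [][[[][]][]]

S => SS   [S -> S S]
SS => []S   [S -> [ ]]
[]S => [][S]   [S -> [ S ]]
[][S] => [][SS]   [S -> S S]
[][SS] => [][[S]S]   [S -> [ S ]]
[][[S]S] => [][[SS]S]   [S -> S S]
[][[SS]S] => [][[[]S]S]   [S -> [ ]]
[][[[]S]S] => [][[[][]]S]   [S -> [ ]]
[][[[][]]S] => [][[[][]][]]   [S -> [ ]]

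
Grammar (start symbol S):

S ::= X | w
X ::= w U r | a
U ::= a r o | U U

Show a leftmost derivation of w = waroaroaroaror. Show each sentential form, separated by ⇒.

S ⇒ X ⇒ wUr ⇒ wUUr ⇒ wUUUr ⇒ wUUUUr ⇒ waroUUUr ⇒ waroaroUUr ⇒ waroaroaroUr ⇒ waroaroaroaror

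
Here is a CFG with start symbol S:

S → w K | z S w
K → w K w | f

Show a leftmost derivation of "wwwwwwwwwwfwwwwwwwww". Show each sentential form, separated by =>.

S=>wK=>wwKw=>wwwKww=>wwwwKwww=>wwwwwKwwww=>wwwwwwKwwwww=>wwwwwwwKwwwwww=>wwwwwwwwKwwwwwww=>wwwwwwwwwKwwwwwwww=>wwwwwwwwwwKwwwwwwwww=>wwwwwwwwwwfwwwwwwwww

S => wK   [S → w K]
wK => wwKw   [K → w K w]
wwKw => wwwKww   [K → w K w]
wwwKww => wwwwKwww   [K → w K w]
wwwwKwww => wwwwwKwwww   [K → w K w]
wwwwwKwwww => wwwwwwKwwwww   [K → w K w]
wwwwwwKwwwww => wwwwwwwKwwwwww   [K → w K w]
wwwwwwwKwwwwww => wwwwwwwwKwwwwwww   [K → w K w]
wwwwwwwwKwwwwwww => wwwwwwwwwKwwwwwwww   [K → w K w]
wwwwwwwwwKwwwwwwww => wwwwwwwwwwKwwwwwwwww   [K → w K w]
wwwwwwwwwwKwwwwwwwww => wwwwwwwwwwfwwwwwwwww   [K → f]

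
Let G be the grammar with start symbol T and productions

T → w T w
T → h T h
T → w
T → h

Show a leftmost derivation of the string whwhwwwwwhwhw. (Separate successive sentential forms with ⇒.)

T ⇒ wTw   [T → w T w]
wTw ⇒ whThw   [T → h T h]
whThw ⇒ whwTwhw   [T → w T w]
whwTwhw ⇒ whwhThwhw   [T → h T h]
whwhThwhw ⇒ whwhwTwhwhw   [T → w T w]
whwhwTwhwhw ⇒ whwhwwTwwhwhw   [T → w T w]
whwhwwTwwhwhw ⇒ whwhwwwwwhwhw   [T → w]

T ⇒ wTw ⇒ whThw ⇒ whwTwhw ⇒ whwhThwhw ⇒ whwhwTwhwhw ⇒ whwhwwTwwhwhw ⇒ whwhwwwwwhwhw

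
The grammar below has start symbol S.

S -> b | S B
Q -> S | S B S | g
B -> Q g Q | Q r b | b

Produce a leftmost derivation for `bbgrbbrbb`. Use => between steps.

S => SB => SBB => bBB => bQrbB => bSBSrbB => bbBSrbB => bbQrbSrbB => bbgrbSrbB => bbgrbbrbB => bbgrbbrbb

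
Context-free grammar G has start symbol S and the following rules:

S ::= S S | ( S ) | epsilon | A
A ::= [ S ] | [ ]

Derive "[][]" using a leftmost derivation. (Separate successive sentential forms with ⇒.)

S ⇒ SS   [S ::= S S]
SS ⇒ SSS   [S ::= S S]
SSS ⇒ SSSS   [S ::= S S]
SSSS ⇒ ASSS   [S ::= A]
ASSS ⇒ []SSS   [A ::= [ ]]
[]SSS ⇒ []ASS   [S ::= A]
[]ASS ⇒ [][S]SS   [A ::= [ S ]]
[][S]SS ⇒ [][]SS   [S ::= epsilon]
[][]SS ⇒ [][]S   [S ::= epsilon]
[][]S ⇒ [][]   [S ::= epsilon]

S ⇒ SS ⇒ SSS ⇒ SSSS ⇒ ASSS ⇒ []SSS ⇒ []ASS ⇒ [][S]SS ⇒ [][]SS ⇒ [][]S ⇒ [][]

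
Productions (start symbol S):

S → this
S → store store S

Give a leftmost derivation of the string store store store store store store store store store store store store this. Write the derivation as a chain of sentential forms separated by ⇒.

S ⇒ store store S   [S → store store S]
store store S ⇒ store store store store S   [S → store store S]
store store store store S ⇒ store store store store store store S   [S → store store S]
store store store store store store S ⇒ store store store store store store store store S   [S → store store S]
store store store store store store store store S ⇒ store store store store store store store store store store S   [S → store store S]
store store store store store store store store store store S ⇒ store store store store store store store store store store store store S   [S → store store S]
store store store store store store store store store store store store S ⇒ store store store store store store store store store store store store this   [S → this]

S ⇒ store store S ⇒ store store store store S ⇒ store store store store store store S ⇒ store store store store store store store store S ⇒ store store store store store store store store store store S ⇒ store store store store store store store store store store store store S ⇒ store store store store store store store store store store store store this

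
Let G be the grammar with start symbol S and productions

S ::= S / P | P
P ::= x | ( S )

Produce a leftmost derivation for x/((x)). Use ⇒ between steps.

S⇒S/P⇒P/P⇒x/P⇒x/(S)⇒x/(P)⇒x/((S))⇒x/((P))⇒x/((x))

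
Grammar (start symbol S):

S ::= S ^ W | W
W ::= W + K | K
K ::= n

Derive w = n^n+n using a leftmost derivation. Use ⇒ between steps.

S⇒S^W⇒W^W⇒K^W⇒n^W⇒n^W+K⇒n^K+K⇒n^n+K⇒n^n+n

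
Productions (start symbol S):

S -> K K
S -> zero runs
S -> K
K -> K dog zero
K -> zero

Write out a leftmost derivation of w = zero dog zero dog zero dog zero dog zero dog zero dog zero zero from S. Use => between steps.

S => K K   [S -> K K]
K K => K dog zero K   [K -> K dog zero]
K dog zero K => K dog zero dog zero K   [K -> K dog zero]
K dog zero dog zero K => K dog zero dog zero dog zero K   [K -> K dog zero]
K dog zero dog zero dog zero K => K dog zero dog zero dog zero dog zero K   [K -> K dog zero]
K dog zero dog zero dog zero dog zero K => K dog zero dog zero dog zero dog zero dog zero K   [K -> K dog zero]
K dog zero dog zero dog zero dog zero dog zero K => K dog zero dog zero dog zero dog zero dog zero dog zero K   [K -> K dog zero]
K dog zero dog zero dog zero dog zero dog zero dog zero K => zero dog zero dog zero dog zero dog zero dog zero dog zero K   [K -> zero]
zero dog zero dog zero dog zero dog zero dog zero dog zero K => zero dog zero dog zero dog zero dog zero dog zero dog zero zero   [K -> zero]

S => K K => K dog zero K => K dog zero dog zero K => K dog zero dog zero dog zero K => K dog zero dog zero dog zero dog zero K => K dog zero dog zero dog zero dog zero dog zero K => K dog zero dog zero dog zero dog zero dog zero dog zero K => zero dog zero dog zero dog zero dog zero dog zero dog zero K => zero dog zero dog zero dog zero dog zero dog zero dog zero zero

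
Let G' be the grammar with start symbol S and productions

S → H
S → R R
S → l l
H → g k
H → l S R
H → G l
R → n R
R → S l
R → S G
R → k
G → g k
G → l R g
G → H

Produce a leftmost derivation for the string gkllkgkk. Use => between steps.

S=>RR=>SGR=>RRGR=>SlRGR=>HlRGR=>GllRGR=>gkllRGR=>gkllkGR=>gkllkgkR=>gkllkgkk

S => RR   [S → R R]
RR => SGR   [R → S G]
SGR => RRGR   [S → R R]
RRGR => SlRGR   [R → S l]
SlRGR => HlRGR   [S → H]
HlRGR => GllRGR   [H → G l]
GllRGR => gkllRGR   [G → g k]
gkllRGR => gkllkGR   [R → k]
gkllkGR => gkllkgkR   [G → g k]
gkllkgkR => gkllkgkk   [R → k]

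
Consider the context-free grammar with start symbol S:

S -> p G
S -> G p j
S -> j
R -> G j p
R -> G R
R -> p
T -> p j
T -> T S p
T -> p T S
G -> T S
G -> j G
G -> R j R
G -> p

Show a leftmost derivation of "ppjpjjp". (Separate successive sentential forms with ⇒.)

S ⇒ pG   [S -> p G]
pG ⇒ pTS   [G -> T S]
pTS ⇒ ppjS   [T -> p j]
ppjS ⇒ ppjpG   [S -> p G]
ppjpG ⇒ ppjpjG   [G -> j G]
ppjpjG ⇒ ppjpjjG   [G -> j G]
ppjpjjG ⇒ ppjpjjp   [G -> p]

S⇒pG⇒pTS⇒ppjS⇒ppjpG⇒ppjpjG⇒ppjpjjG⇒ppjpjjp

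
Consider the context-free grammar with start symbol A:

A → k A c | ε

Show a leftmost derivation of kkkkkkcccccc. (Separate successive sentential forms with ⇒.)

A ⇒ kAc ⇒ kkAcc ⇒ kkkAccc ⇒ kkkkAcccc ⇒ kkkkkAccccc ⇒ kkkkkkAcccccc ⇒ kkkkkkcccccc

A ⇒ kAc   [A → k A c]
kAc ⇒ kkAcc   [A → k A c]
kkAcc ⇒ kkkAccc   [A → k A c]
kkkAccc ⇒ kkkkAcccc   [A → k A c]
kkkkAcccc ⇒ kkkkkAccccc   [A → k A c]
kkkkkAccccc ⇒ kkkkkkAcccccc   [A → k A c]
kkkkkkAcccccc ⇒ kkkkkkcccccc   [A → ε]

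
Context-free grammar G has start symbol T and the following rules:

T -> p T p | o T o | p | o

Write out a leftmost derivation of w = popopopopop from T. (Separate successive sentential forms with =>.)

T => pTp => poTop => popTpop => popoTopop => popopTpopop => popopopopop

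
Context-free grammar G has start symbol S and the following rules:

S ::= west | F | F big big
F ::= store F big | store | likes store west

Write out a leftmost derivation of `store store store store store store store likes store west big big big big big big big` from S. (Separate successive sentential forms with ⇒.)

S ⇒ F ⇒ store F big ⇒ store store F big big ⇒ store store store F big big big ⇒ store store store store F big big big big ⇒ store store store store store F big big big big big ⇒ store store store store store store F big big big big big big ⇒ store store store store store store store F big big big big big big big ⇒ store store store store store store store likes store west big big big big big big big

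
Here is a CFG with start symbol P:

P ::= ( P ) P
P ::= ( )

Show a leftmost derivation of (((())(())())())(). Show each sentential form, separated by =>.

P=>(P)P=>((P)P)P=>(((P)P)P)P=>(((())P)P)P=>(((())(P)P)P)P=>(((())(())P)P)P=>(((())(())())P)P=>(((())(())())())P=>(((())(())())())()

P => (P)P   [P ::= ( P ) P]
(P)P => ((P)P)P   [P ::= ( P ) P]
((P)P)P => (((P)P)P)P   [P ::= ( P ) P]
(((P)P)P)P => (((())P)P)P   [P ::= ( )]
(((())P)P)P => (((())(P)P)P)P   [P ::= ( P ) P]
(((())(P)P)P)P => (((())(())P)P)P   [P ::= ( )]
(((())(())P)P)P => (((())(())())P)P   [P ::= ( )]
(((())(())())P)P => (((())(())())())P   [P ::= ( )]
(((())(())())())P => (((())(())())())()   [P ::= ( )]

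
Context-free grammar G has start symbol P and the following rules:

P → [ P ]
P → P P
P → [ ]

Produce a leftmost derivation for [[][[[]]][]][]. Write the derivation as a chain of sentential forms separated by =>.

P=>PP=>[P]P=>[PP]P=>[[]P]P=>[[]PP]P=>[[][P]P]P=>[[][[P]]P]P=>[[][[[]]]P]P=>[[][[[]]][]]P=>[[][[[]]][]][]

P => PP   [P → P P]
PP => [P]P   [P → [ P ]]
[P]P => [PP]P   [P → P P]
[PP]P => [[]P]P   [P → [ ]]
[[]P]P => [[]PP]P   [P → P P]
[[]PP]P => [[][P]P]P   [P → [ P ]]
[[][P]P]P => [[][[P]]P]P   [P → [ P ]]
[[][[P]]P]P => [[][[[]]]P]P   [P → [ ]]
[[][[[]]]P]P => [[][[[]]][]]P   [P → [ ]]
[[][[[]]][]]P => [[][[[]]][]][]   [P → [ ]]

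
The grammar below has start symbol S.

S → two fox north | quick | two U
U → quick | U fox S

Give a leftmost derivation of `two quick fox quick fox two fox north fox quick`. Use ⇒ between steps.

S ⇒ two U ⇒ two U fox S ⇒ two U fox S fox S ⇒ two U fox S fox S fox S ⇒ two quick fox S fox S fox S ⇒ two quick fox quick fox S fox S ⇒ two quick fox quick fox two fox north fox S ⇒ two quick fox quick fox two fox north fox quick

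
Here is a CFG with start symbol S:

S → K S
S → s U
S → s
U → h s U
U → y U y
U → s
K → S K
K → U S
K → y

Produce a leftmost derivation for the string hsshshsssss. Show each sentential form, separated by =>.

S => KS   [S → K S]
KS => USS   [K → U S]
USS => hsUSS   [U → h s U]
hsUSS => hssSS   [U → s]
hssSS => hssKSS   [S → K S]
hssKSS => hssUSSS   [K → U S]
hssUSSS => hsshsUSSS   [U → h s U]
hsshsUSSS => hsshshsUSSS   [U → h s U]
hsshshsUSSS => hsshshssSSS   [U → s]
hsshshssSSS => hsshshsssSS   [S → s]
hsshshsssSS => hsshshssssS   [S → s]
hsshshssssS => hsshshsssss   [S → s]

S => KS => USS => hsUSS => hssSS => hssKSS => hssUSSS => hsshsUSSS => hsshshsUSSS => hsshshssSSS => hsshshsssSS => hsshshssssS => hsshshsssss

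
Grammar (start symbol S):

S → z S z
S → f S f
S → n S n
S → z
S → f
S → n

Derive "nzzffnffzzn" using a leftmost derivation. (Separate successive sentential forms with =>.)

S => nSn => nzSzn => nzzSzzn => nzzfSfzzn => nzzffSffzzn => nzzffnffzzn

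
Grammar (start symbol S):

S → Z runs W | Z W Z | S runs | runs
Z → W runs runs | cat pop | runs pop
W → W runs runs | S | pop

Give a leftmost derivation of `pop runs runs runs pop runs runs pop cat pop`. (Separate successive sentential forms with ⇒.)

S ⇒ Z W Z ⇒ W runs runs W Z ⇒ S runs runs W Z ⇒ Z runs W runs runs W Z ⇒ W runs runs runs W runs runs W Z ⇒ pop runs runs runs W runs runs W Z ⇒ pop runs runs runs pop runs runs W Z ⇒ pop runs runs runs pop runs runs pop Z ⇒ pop runs runs runs pop runs runs pop cat pop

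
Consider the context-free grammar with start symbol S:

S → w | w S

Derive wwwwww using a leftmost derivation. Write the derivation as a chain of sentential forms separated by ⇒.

S ⇒ wS ⇒ wwS ⇒ wwwS ⇒ wwwwS ⇒ wwwwwS ⇒ wwwwww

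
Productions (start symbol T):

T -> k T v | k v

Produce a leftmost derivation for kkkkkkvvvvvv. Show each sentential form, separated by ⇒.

T⇒kTv⇒kkTvv⇒kkkTvvv⇒kkkkTvvvv⇒kkkkkTvvvvv⇒kkkkkkvvvvvv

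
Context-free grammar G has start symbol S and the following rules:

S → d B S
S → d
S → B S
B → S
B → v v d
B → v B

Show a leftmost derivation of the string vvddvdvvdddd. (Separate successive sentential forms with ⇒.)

S ⇒ BS ⇒ SS ⇒ BSS ⇒ vvdSS ⇒ vvddBSS ⇒ vvddvBSS ⇒ vvddvSSS ⇒ vvddvdBSSS ⇒ vvddvdvvdSSS ⇒ vvddvdvvddSS ⇒ vvddvdvvdddS ⇒ vvddvdvvdddd

S ⇒ BS   [S → B S]
BS ⇒ SS   [B → S]
SS ⇒ BSS   [S → B S]
BSS ⇒ vvdSS   [B → v v d]
vvdSS ⇒ vvddBSS   [S → d B S]
vvddBSS ⇒ vvddvBSS   [B → v B]
vvddvBSS ⇒ vvddvSSS   [B → S]
vvddvSSS ⇒ vvddvdBSSS   [S → d B S]
vvddvdBSSS ⇒ vvddvdvvdSSS   [B → v v d]
vvddvdvvdSSS ⇒ vvddvdvvddSS   [S → d]
vvddvdvvddSS ⇒ vvddvdvvdddS   [S → d]
vvddvdvvdddS ⇒ vvddvdvvdddd   [S → d]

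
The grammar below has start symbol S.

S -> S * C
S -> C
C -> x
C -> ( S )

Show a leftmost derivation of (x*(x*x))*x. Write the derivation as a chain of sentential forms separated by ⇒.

S⇒S*C⇒C*C⇒(S)*C⇒(S*C)*C⇒(C*C)*C⇒(x*C)*C⇒(x*(S))*C⇒(x*(S*C))*C⇒(x*(C*C))*C⇒(x*(x*C))*C⇒(x*(x*x))*C⇒(x*(x*x))*x

S ⇒ S*C   [S -> S * C]
S*C ⇒ C*C   [S -> C]
C*C ⇒ (S)*C   [C -> ( S )]
(S)*C ⇒ (S*C)*C   [S -> S * C]
(S*C)*C ⇒ (C*C)*C   [S -> C]
(C*C)*C ⇒ (x*C)*C   [C -> x]
(x*C)*C ⇒ (x*(S))*C   [C -> ( S )]
(x*(S))*C ⇒ (x*(S*C))*C   [S -> S * C]
(x*(S*C))*C ⇒ (x*(C*C))*C   [S -> C]
(x*(C*C))*C ⇒ (x*(x*C))*C   [C -> x]
(x*(x*C))*C ⇒ (x*(x*x))*C   [C -> x]
(x*(x*x))*C ⇒ (x*(x*x))*x   [C -> x]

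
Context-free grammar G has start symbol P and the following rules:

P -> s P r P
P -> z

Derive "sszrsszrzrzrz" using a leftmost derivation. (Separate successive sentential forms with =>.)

P => sPrP   [P -> s P r P]
sPrP => ssPrPrP   [P -> s P r P]
ssPrPrP => sszrPrP   [P -> z]
sszrPrP => sszrsPrPrP   [P -> s P r P]
sszrsPrPrP => sszrssPrPrPrP   [P -> s P r P]
sszrssPrPrPrP => sszrsszrPrPrP   [P -> z]
sszrsszrPrPrP => sszrsszrzrPrP   [P -> z]
sszrsszrzrPrP => sszrsszrzrzrP   [P -> z]
sszrsszrzrzrP => sszrsszrzrzrz   [P -> z]

P => sPrP => ssPrPrP => sszrPrP => sszrsPrPrP => sszrssPrPrPrP => sszrsszrPrPrP => sszrsszrzrPrP => sszrsszrzrzrP => sszrsszrzrzrz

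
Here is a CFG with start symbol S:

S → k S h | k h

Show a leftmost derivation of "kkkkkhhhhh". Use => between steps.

S => kSh => kkShh => kkkShhh => kkkkShhhh => kkkkkhhhhh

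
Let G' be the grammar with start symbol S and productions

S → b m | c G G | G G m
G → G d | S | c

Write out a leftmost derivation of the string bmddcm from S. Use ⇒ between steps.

S ⇒ GGm ⇒ GdGm ⇒ GddGm ⇒ SddGm ⇒ bmddGm ⇒ bmddcm

S ⇒ GGm   [S → G G m]
GGm ⇒ GdGm   [G → G d]
GdGm ⇒ GddGm   [G → G d]
GddGm ⇒ SddGm   [G → S]
SddGm ⇒ bmddGm   [S → b m]
bmddGm ⇒ bmddcm   [G → c]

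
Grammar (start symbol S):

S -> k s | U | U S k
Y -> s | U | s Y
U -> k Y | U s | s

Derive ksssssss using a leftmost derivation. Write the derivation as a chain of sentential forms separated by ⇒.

S⇒U⇒Us⇒Uss⇒Usss⇒Ussss⇒Usssss⇒Ussssss⇒kYssssss⇒ksssssss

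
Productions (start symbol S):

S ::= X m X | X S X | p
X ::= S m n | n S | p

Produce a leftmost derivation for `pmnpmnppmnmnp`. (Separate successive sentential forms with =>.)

S=>XmX=>SmnmX=>XSXmnmX=>SmnSXmnmX=>XmXmnSXmnmX=>pmXmnSXmnmX=>pmnSmnSXmnmX=>pmnpmnSXmnmX=>pmnpmnpXmnmX=>pmnpmnppmnmX=>pmnpmnppmnmnS=>pmnpmnppmnmnp

S => XmX   [S ::= X m X]
XmX => SmnmX   [X ::= S m n]
SmnmX => XSXmnmX   [S ::= X S X]
XSXmnmX => SmnSXmnmX   [X ::= S m n]
SmnSXmnmX => XmXmnSXmnmX   [S ::= X m X]
XmXmnSXmnmX => pmXmnSXmnmX   [X ::= p]
pmXmnSXmnmX => pmnSmnSXmnmX   [X ::= n S]
pmnSmnSXmnmX => pmnpmnSXmnmX   [S ::= p]
pmnpmnSXmnmX => pmnpmnpXmnmX   [S ::= p]
pmnpmnpXmnmX => pmnpmnppmnmX   [X ::= p]
pmnpmnppmnmX => pmnpmnppmnmnS   [X ::= n S]
pmnpmnppmnmnS => pmnpmnppmnmnp   [S ::= p]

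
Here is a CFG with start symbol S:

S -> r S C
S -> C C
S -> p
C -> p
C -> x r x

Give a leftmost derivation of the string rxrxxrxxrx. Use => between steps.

S => rSC => rCCC => rxrxCC => rxrxxrxC => rxrxxrxxrx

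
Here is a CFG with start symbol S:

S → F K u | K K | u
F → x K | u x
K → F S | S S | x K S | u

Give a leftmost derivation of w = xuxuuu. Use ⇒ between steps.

S ⇒ FKu   [S → F K u]
FKu ⇒ xKKu   [F → x K]
xKKu ⇒ xFSKu   [K → F S]
xFSKu ⇒ xuxSKu   [F → u x]
xuxSKu ⇒ xuxuKu   [S → u]
xuxuKu ⇒ xuxuuu   [K → u]

S ⇒ FKu ⇒ xKKu ⇒ xFSKu ⇒ xuxSKu ⇒ xuxuKu ⇒ xuxuuu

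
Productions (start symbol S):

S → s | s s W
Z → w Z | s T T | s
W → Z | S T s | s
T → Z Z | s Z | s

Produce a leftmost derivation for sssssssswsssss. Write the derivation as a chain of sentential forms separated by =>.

S => ssW => ssSTs => ssssWTs => ssssSTsTs => ssssssWTsTs => sssssssTsTs => ssssssssZsTs => sssssssswZsTs => sssssssswssTs => sssssssswssZZs => sssssssswsssZs => sssssssswsssss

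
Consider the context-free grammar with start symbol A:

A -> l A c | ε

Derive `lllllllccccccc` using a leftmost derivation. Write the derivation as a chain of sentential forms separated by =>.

A => lAc => llAcc => lllAccc => llllAcccc => lllllAccccc => llllllAcccccc => lllllllAccccccc => lllllllccccccc

A => lAc   [A -> l A c]
lAc => llAcc   [A -> l A c]
llAcc => lllAccc   [A -> l A c]
lllAccc => llllAcccc   [A -> l A c]
llllAcccc => lllllAccccc   [A -> l A c]
lllllAccccc => llllllAcccccc   [A -> l A c]
llllllAcccccc => lllllllAccccccc   [A -> l A c]
lllllllAccccccc => lllllllccccccc   [A -> ε]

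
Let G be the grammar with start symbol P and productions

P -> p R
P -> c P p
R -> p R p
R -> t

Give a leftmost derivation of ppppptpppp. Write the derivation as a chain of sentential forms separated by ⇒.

P ⇒ pR   [P -> p R]
pR ⇒ ppRp   [R -> p R p]
ppRp ⇒ pppRpp   [R -> p R p]
pppRpp ⇒ ppppRppp   [R -> p R p]
ppppRppp ⇒ pppppRpppp   [R -> p R p]
pppppRpppp ⇒ ppppptpppp   [R -> t]

P⇒pR⇒ppRp⇒pppRpp⇒ppppRppp⇒pppppRpppp⇒ppppptpppp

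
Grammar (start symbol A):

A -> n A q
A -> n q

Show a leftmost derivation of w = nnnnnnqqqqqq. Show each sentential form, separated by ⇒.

A ⇒ nAq ⇒ nnAqq ⇒ nnnAqqq ⇒ nnnnAqqqq ⇒ nnnnnAqqqqq ⇒ nnnnnnqqqqqq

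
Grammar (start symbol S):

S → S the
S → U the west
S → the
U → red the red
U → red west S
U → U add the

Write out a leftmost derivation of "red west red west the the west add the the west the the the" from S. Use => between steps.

S => S the   [S → S the]
S the => S the the   [S → S the]
S the the => S the the the   [S → S the]
S the the the => U the west the the the   [S → U the west]
U the west the the the => U add the the west the the the   [U → U add the]
U add the the west the the the => red west S add the the west the the the   [U → red west S]
red west S add the the west the the the => red west U the west add the the west the the the   [S → U the west]
red west U the west add the the west the the the => red west red west S the west add the the west the the the   [U → red west S]
red west red west S the west add the the west the the the => red west red west the the west add the the west the the the   [S → the]

S => S the => S the the => S the the the => U the west the the the => U add the the west the the the => red west S add the the west the the the => red west U the west add the the west the the the => red west red west S the west add the the west the the the => red west red west the the west add the the west the the the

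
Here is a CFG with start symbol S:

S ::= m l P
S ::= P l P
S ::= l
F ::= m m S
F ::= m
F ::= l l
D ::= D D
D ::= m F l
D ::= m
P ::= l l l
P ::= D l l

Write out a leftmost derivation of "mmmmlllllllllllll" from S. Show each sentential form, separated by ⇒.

S ⇒ PlP   [S ::= P l P]
PlP ⇒ DlllP   [P ::= D l l]
DlllP ⇒ mFllllP   [D ::= m F l]
mFllllP ⇒ mmmSllllP   [F ::= m m S]
mmmSllllP ⇒ mmmPlPllllP   [S ::= P l P]
mmmPlPllllP ⇒ mmmDlllPllllP   [P ::= D l l]
mmmDlllPllllP ⇒ mmmmlllPllllP   [D ::= m]
mmmmlllPllllP ⇒ mmmmllllllllllP   [P ::= l l l]
mmmmllllllllllP ⇒ mmmmlllllllllllll   [P ::= l l l]

S ⇒ PlP ⇒ DlllP ⇒ mFllllP ⇒ mmmSllllP ⇒ mmmPlPllllP ⇒ mmmDlllPllllP ⇒ mmmmlllPllllP ⇒ mmmmllllllllllP ⇒ mmmmlllllllllllll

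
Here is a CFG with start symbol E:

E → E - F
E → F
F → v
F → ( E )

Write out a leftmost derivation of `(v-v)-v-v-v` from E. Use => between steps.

E=>E-F=>E-F-F=>E-F-F-F=>F-F-F-F=>(E)-F-F-F=>(E-F)-F-F-F=>(F-F)-F-F-F=>(v-F)-F-F-F=>(v-v)-F-F-F=>(v-v)-v-F-F=>(v-v)-v-v-F=>(v-v)-v-v-v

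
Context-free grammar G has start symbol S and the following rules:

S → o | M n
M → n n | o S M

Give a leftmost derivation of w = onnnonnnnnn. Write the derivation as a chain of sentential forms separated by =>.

S => Mn => oSMn => oMnMn => onnnMn => onnnoSMn => onnnoMnMn => onnnonnnMn => onnnonnnnnn

S => Mn   [S → M n]
Mn => oSMn   [M → o S M]
oSMn => oMnMn   [S → M n]
oMnMn => onnnMn   [M → n n]
onnnMn => onnnoSMn   [M → o S M]
onnnoSMn => onnnoMnMn   [S → M n]
onnnoMnMn => onnnonnnMn   [M → n n]
onnnonnnMn => onnnonnnnnn   [M → n n]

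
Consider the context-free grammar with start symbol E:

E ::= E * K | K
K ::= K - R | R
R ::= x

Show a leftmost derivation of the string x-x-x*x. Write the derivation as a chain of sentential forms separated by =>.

E => E*K   [E ::= E * K]
E*K => K*K   [E ::= K]
K*K => K-R*K   [K ::= K - R]
K-R*K => K-R-R*K   [K ::= K - R]
K-R-R*K => R-R-R*K   [K ::= R]
R-R-R*K => x-R-R*K   [R ::= x]
x-R-R*K => x-x-R*K   [R ::= x]
x-x-R*K => x-x-x*K   [R ::= x]
x-x-x*K => x-x-x*R   [K ::= R]
x-x-x*R => x-x-x*x   [R ::= x]

E => E*K => K*K => K-R*K => K-R-R*K => R-R-R*K => x-R-R*K => x-x-R*K => x-x-x*K => x-x-x*R => x-x-x*x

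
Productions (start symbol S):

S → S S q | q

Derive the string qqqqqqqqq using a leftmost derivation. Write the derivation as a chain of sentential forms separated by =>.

S => SSq   [S → S S q]
SSq => SSqSq   [S → S S q]
SSqSq => SSqSqSq   [S → S S q]
SSqSqSq => qSqSqSq   [S → q]
qSqSqSq => qSSqqSqSq   [S → S S q]
qSSqqSqSq => qqSqqSqSq   [S → q]
qqSqqSqSq => qqqqqSqSq   [S → q]
qqqqqSqSq => qqqqqqqSq   [S → q]
qqqqqqqSq => qqqqqqqqq   [S → q]

S => SSq => SSqSq => SSqSqSq => qSqSqSq => qSSqqSqSq => qqSqqSqSq => qqqqqSqSq => qqqqqqqSq => qqqqqqqqq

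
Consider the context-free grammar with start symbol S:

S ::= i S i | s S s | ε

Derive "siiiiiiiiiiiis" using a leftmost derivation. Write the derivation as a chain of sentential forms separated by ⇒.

S ⇒ sSs ⇒ siSis ⇒ siiSiis ⇒ siiiSiiis ⇒ siiiiSiiiis ⇒ siiiiiSiiiiis ⇒ siiiiiiSiiiiiis ⇒ siiiiiiiiiiiis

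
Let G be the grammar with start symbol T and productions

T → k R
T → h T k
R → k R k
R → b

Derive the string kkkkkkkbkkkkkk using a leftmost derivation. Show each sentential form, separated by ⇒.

T ⇒ kR   [T → k R]
kR ⇒ kkRk   [R → k R k]
kkRk ⇒ kkkRkk   [R → k R k]
kkkRkk ⇒ kkkkRkkk   [R → k R k]
kkkkRkkk ⇒ kkkkkRkkkk   [R → k R k]
kkkkkRkkkk ⇒ kkkkkkRkkkkk   [R → k R k]
kkkkkkRkkkkk ⇒ kkkkkkkRkkkkkk   [R → k R k]
kkkkkkkRkkkkkk ⇒ kkkkkkkbkkkkkk   [R → b]

T ⇒ kR ⇒ kkRk ⇒ kkkRkk ⇒ kkkkRkkk ⇒ kkkkkRkkkk ⇒ kkkkkkRkkkkk ⇒ kkkkkkkRkkkkkk ⇒ kkkkkkkbkkkkkk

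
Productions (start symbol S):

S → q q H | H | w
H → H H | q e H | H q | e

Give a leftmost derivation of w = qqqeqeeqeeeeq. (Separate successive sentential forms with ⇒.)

S ⇒ qqH   [S → q q H]
qqH ⇒ qqHq   [H → H q]
qqHq ⇒ qqqeHq   [H → q e H]
qqqeHq ⇒ qqqeHHq   [H → H H]
qqqeHHq ⇒ qqqeqeHHq   [H → q e H]
qqqeqeHHq ⇒ qqqeqeeHq   [H → e]
qqqeqeeHq ⇒ qqqeqeeHHq   [H → H H]
qqqeqeeHHq ⇒ qqqeqeeHHHq   [H → H H]
qqqeqeeHHHq ⇒ qqqeqeeqeHHHq   [H → q e H]
qqqeqeeqeHHHq ⇒ qqqeqeeqeeHHq   [H → e]
qqqeqeeqeeHHq ⇒ qqqeqeeqeeeHq   [H → e]
qqqeqeeqeeeHq ⇒ qqqeqeeqeeeeq   [H → e]

S⇒qqH⇒qqHq⇒qqqeHq⇒qqqeHHq⇒qqqeqeHHq⇒qqqeqeeHq⇒qqqeqeeHHq⇒qqqeqeeHHHq⇒qqqeqeeqeHHHq⇒qqqeqeeqeeHHq⇒qqqeqeeqeeeHq⇒qqqeqeeqeeeeq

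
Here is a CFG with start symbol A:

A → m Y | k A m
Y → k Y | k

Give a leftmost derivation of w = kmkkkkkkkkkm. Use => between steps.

A => kAm   [A → k A m]
kAm => kmYm   [A → m Y]
kmYm => kmkYm   [Y → k Y]
kmkYm => kmkkYm   [Y → k Y]
kmkkYm => kmkkkYm   [Y → k Y]
kmkkkYm => kmkkkkYm   [Y → k Y]
kmkkkkYm => kmkkkkkYm   [Y → k Y]
kmkkkkkYm => kmkkkkkkYm   [Y → k Y]
kmkkkkkkYm => kmkkkkkkkYm   [Y → k Y]
kmkkkkkkkYm => kmkkkkkkkkYm   [Y → k Y]
kmkkkkkkkkYm => kmkkkkkkkkkm   [Y → k]

A => kAm => kmYm => kmkYm => kmkkYm => kmkkkYm => kmkkkkYm => kmkkkkkYm => kmkkkkkkYm => kmkkkkkkkYm => kmkkkkkkkkYm => kmkkkkkkkkkm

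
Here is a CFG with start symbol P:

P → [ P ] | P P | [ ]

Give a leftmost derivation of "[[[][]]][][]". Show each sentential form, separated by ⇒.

P⇒PP⇒PPP⇒[P]PP⇒[[P]]PP⇒[[PP]]PP⇒[[[]P]]PP⇒[[[][]]]PP⇒[[[][]]][]P⇒[[[][]]][][]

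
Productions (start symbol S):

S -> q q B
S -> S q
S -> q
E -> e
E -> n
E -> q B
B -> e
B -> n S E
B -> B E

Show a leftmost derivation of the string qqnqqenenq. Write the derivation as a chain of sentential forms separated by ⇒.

S ⇒ Sq ⇒ qqBq ⇒ qqnSEq ⇒ qqnqqBEq ⇒ qqnqqBEEq ⇒ qqnqqBEEEq ⇒ qqnqqeEEEq ⇒ qqnqqenEEq ⇒ qqnqqeneEq ⇒ qqnqqenenq

S ⇒ Sq   [S -> S q]
Sq ⇒ qqBq   [S -> q q B]
qqBq ⇒ qqnSEq   [B -> n S E]
qqnSEq ⇒ qqnqqBEq   [S -> q q B]
qqnqqBEq ⇒ qqnqqBEEq   [B -> B E]
qqnqqBEEq ⇒ qqnqqBEEEq   [B -> B E]
qqnqqBEEEq ⇒ qqnqqeEEEq   [B -> e]
qqnqqeEEEq ⇒ qqnqqenEEq   [E -> n]
qqnqqenEEq ⇒ qqnqqeneEq   [E -> e]
qqnqqeneEq ⇒ qqnqqenenq   [E -> n]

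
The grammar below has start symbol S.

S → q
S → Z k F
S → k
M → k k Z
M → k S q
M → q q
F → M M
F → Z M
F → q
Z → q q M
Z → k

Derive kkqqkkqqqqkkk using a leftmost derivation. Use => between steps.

S => ZkF   [S → Z k F]
ZkF => kkF   [Z → k]
kkF => kkZM   [F → Z M]
kkZM => kkqqMM   [Z → q q M]
kkqqMM => kkqqkkZM   [M → k k Z]
kkqqkkZM => kkqqkkqqMM   [Z → q q M]
kkqqkkqqMM => kkqqkkqqqqM   [M → q q]
kkqqkkqqqqM => kkqqkkqqqqkkZ   [M → k k Z]
kkqqkkqqqqkkZ => kkqqkkqqqqkkk   [Z → k]

S => ZkF => kkF => kkZM => kkqqMM => kkqqkkZM => kkqqkkqqMM => kkqqkkqqqqM => kkqqkkqqqqkkZ => kkqqkkqqqqkkk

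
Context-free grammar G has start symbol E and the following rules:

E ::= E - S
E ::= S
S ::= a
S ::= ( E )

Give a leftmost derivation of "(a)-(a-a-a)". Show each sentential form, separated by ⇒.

E⇒E-S⇒S-S⇒(E)-S⇒(S)-S⇒(a)-S⇒(a)-(E)⇒(a)-(E-S)⇒(a)-(E-S-S)⇒(a)-(S-S-S)⇒(a)-(a-S-S)⇒(a)-(a-a-S)⇒(a)-(a-a-a)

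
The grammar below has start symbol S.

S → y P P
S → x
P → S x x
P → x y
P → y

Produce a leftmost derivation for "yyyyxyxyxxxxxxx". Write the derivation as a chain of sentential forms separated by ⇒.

S ⇒ yPP ⇒ ySxxP ⇒ yyPPxxP ⇒ yyyPxxP ⇒ yyySxxxxP ⇒ yyyyPPxxxxP ⇒ yyyyxyPxxxxP ⇒ yyyyxyxyxxxxP ⇒ yyyyxyxyxxxxSxx ⇒ yyyyxyxyxxxxxxx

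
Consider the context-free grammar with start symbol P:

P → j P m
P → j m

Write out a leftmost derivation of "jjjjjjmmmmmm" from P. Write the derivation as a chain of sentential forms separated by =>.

P=>jPm=>jjPmm=>jjjPmmm=>jjjjPmmmm=>jjjjjPmmmmm=>jjjjjjmmmmmm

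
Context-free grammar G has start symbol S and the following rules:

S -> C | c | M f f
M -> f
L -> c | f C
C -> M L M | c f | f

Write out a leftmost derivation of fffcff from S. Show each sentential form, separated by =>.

S => C   [S -> C]
C => MLM   [C -> M L M]
MLM => fLM   [M -> f]
fLM => ffCM   [L -> f C]
ffCM => ffMLMM   [C -> M L M]
ffMLMM => fffLMM   [M -> f]
fffLMM => fffcMM   [L -> c]
fffcMM => fffcfM   [M -> f]
fffcfM => fffcff   [M -> f]

S => C => MLM => fLM => ffCM => ffMLMM => fffLMM => fffcMM => fffcfM => fffcff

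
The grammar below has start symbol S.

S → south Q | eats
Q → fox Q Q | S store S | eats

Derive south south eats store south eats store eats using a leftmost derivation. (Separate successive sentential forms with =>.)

S => south Q   [S → south Q]
south Q => south S store S   [Q → S store S]
south S store S => south south Q store S   [S → south Q]
south south Q store S => south south S store S store S   [Q → S store S]
south south S store S store S => south south eats store S store S   [S → eats]
south south eats store S store S => south south eats store south Q store S   [S → south Q]
south south eats store south Q store S => south south eats store south eats store S   [Q → eats]
south south eats store south eats store S => south south eats store south eats store eats   [S → eats]

S => south Q => south S store S => south south Q store S => south south S store S store S => south south eats store S store S => south south eats store south Q store S => south south eats store south eats store S => south south eats store south eats store eats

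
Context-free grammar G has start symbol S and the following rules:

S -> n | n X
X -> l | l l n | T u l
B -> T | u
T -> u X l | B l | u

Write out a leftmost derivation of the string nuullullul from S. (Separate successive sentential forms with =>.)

S => nX   [S -> n X]
nX => nTul   [X -> T u l]
nTul => nuXlul   [T -> u X l]
nuXlul => nuTullul   [X -> T u l]
nuTullul => nuBlullul   [T -> B l]
nuBlullul => nuTlullul   [B -> T]
nuTlullul => nuBllullul   [T -> B l]
nuBllullul => nuTllullul   [B -> T]
nuTllullul => nuullullul   [T -> u]

S => nX => nTul => nuXlul => nuTullul => nuBlullul => nuTlullul => nuBllullul => nuTllullul => nuullullul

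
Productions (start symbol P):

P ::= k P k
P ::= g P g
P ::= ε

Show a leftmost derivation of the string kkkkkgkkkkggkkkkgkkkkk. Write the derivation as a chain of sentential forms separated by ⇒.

P ⇒ kPk ⇒ kkPkk ⇒ kkkPkkk ⇒ kkkkPkkkk ⇒ kkkkkPkkkkk ⇒ kkkkkgPgkkkkk ⇒ kkkkkgkPkgkkkkk ⇒ kkkkkgkkPkkgkkkkk ⇒ kkkkkgkkkPkkkgkkkkk ⇒ kkkkkgkkkkPkkkkgkkkkk ⇒ kkkkkgkkkkgPgkkkkgkkkkk ⇒ kkkkkgkkkkggkkkkgkkkkk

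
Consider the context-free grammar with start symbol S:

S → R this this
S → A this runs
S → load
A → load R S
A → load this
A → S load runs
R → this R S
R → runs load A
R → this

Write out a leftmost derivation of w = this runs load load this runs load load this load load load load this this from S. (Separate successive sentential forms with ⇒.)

S ⇒ R this this   [S → R this this]
R this this ⇒ this R S this this   [R → this R S]
this R S this this ⇒ this runs load A S this this   [R → runs load A]
this runs load A S this this ⇒ this runs load load R S S this this   [A → load R S]
this runs load load R S S this this ⇒ this runs load load this R S S S this this   [R → this R S]
this runs load load this R S S S this this ⇒ this runs load load this runs load A S S S this this   [R → runs load A]
this runs load load this runs load A S S S this this ⇒ this runs load load this runs load load R S S S S this this   [A → load R S]
this runs load load this runs load load R S S S S this this ⇒ this runs load load this runs load load this S S S S this this   [R → this]
this runs load load this runs load load this S S S S this this ⇒ this runs load load this runs load load this load S S S this this   [S → load]
this runs load load this runs load load this load S S S this this ⇒ this runs load load this runs load load this load load S S this this   [S → load]
this runs load load this runs load load this load load S S this this ⇒ this runs load load this runs load load this load load load S this this   [S → load]
this runs load load this runs load load this load load load S this this ⇒ this runs load load this runs load load this load load load load this this   [S → load]

S ⇒ R this this ⇒ this R S this this ⇒ this runs load A S this this ⇒ this runs load load R S S this this ⇒ this runs load load this R S S S this this ⇒ this runs load load this runs load A S S S this this ⇒ this runs load load this runs load load R S S S S this this ⇒ this runs load load this runs load load this S S S S this this ⇒ this runs load load this runs load load this load S S S this this ⇒ this runs load load this runs load load this load load S S this this ⇒ this runs load load this runs load load this load load load S this this ⇒ this runs load load this runs load load this load load load load this this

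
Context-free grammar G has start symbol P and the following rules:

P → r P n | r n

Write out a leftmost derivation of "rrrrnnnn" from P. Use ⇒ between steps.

P ⇒ rPn ⇒ rrPnn ⇒ rrrPnnn ⇒ rrrrnnnn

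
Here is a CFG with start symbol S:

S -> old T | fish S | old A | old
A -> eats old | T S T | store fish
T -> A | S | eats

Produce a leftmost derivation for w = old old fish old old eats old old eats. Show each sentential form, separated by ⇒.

S ⇒ old T   [S -> old T]
old T ⇒ old S   [T -> S]
old S ⇒ old old T   [S -> old T]
old old T ⇒ old old S   [T -> S]
old old S ⇒ old old fish S   [S -> fish S]
old old fish S ⇒ old old fish old A   [S -> old A]
old old fish old A ⇒ old old fish old T S T   [A -> T S T]
old old fish old T S T ⇒ old old fish old S S T   [T -> S]
old old fish old S S T ⇒ old old fish old old A S T   [S -> old A]
old old fish old old A S T ⇒ old old fish old old eats old S T   [A -> eats old]
old old fish old old eats old S T ⇒ old old fish old old eats old old T   [S -> old]
old old fish old old eats old old T ⇒ old old fish old old eats old old eats   [T -> eats]

S ⇒ old T ⇒ old S ⇒ old old T ⇒ old old S ⇒ old old fish S ⇒ old old fish old A ⇒ old old fish old T S T ⇒ old old fish old S S T ⇒ old old fish old old A S T ⇒ old old fish old old eats old S T ⇒ old old fish old old eats old old T ⇒ old old fish old old eats old old eats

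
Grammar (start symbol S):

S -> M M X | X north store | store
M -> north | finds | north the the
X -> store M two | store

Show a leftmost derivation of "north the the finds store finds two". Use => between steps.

S => M M X   [S -> M M X]
M M X => north the the M X   [M -> north the the]
north the the M X => north the the finds X   [M -> finds]
north the the finds X => north the the finds store M two   [X -> store M two]
north the the finds store M two => north the the finds store finds two   [M -> finds]

S => M M X => north the the M X => north the the finds X => north the the finds store M two => north the the finds store finds two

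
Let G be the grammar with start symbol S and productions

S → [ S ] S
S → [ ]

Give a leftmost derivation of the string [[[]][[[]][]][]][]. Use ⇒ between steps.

S ⇒ [S]S ⇒ [[S]S]S ⇒ [[[]]S]S ⇒ [[[]][S]S]S ⇒ [[[]][[S]S]S]S ⇒ [[[]][[[]]S]S]S ⇒ [[[]][[[]][]]S]S ⇒ [[[]][[[]][]][]]S ⇒ [[[]][[[]][]][]][]

S ⇒ [S]S   [S → [ S ] S]
[S]S ⇒ [[S]S]S   [S → [ S ] S]
[[S]S]S ⇒ [[[]]S]S   [S → [ ]]
[[[]]S]S ⇒ [[[]][S]S]S   [S → [ S ] S]
[[[]][S]S]S ⇒ [[[]][[S]S]S]S   [S → [ S ] S]
[[[]][[S]S]S]S ⇒ [[[]][[[]]S]S]S   [S → [ ]]
[[[]][[[]]S]S]S ⇒ [[[]][[[]][]]S]S   [S → [ ]]
[[[]][[[]][]]S]S ⇒ [[[]][[[]][]][]]S   [S → [ ]]
[[[]][[[]][]][]]S ⇒ [[[]][[[]][]][]][]   [S → [ ]]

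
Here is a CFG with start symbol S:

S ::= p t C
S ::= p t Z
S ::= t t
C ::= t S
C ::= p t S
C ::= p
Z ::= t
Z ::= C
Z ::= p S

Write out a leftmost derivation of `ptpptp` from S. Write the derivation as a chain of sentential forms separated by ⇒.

S⇒ptZ⇒ptpS⇒ptpptC⇒ptpptp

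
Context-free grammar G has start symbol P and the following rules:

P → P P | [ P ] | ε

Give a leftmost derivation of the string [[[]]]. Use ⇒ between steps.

P ⇒ [P] ⇒ [PP] ⇒ [PPP] ⇒ [[P]PP] ⇒ [[PP]PP] ⇒ [[[P]P]PP] ⇒ [[[]P]PP] ⇒ [[[]]PP] ⇒ [[[]]P] ⇒ [[[]]]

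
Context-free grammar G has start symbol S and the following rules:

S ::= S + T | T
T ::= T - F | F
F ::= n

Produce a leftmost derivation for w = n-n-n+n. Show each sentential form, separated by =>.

S=>S+T=>T+T=>T-F+T=>T-F-F+T=>F-F-F+T=>n-F-F+T=>n-n-F+T=>n-n-n+T=>n-n-n+F=>n-n-n+n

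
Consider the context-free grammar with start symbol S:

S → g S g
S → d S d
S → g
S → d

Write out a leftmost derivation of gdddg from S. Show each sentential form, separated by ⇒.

S ⇒ gSg ⇒ gdSdg ⇒ gdddg

S ⇒ gSg   [S → g S g]
gSg ⇒ gdSdg   [S → d S d]
gdSdg ⇒ gdddg   [S → d]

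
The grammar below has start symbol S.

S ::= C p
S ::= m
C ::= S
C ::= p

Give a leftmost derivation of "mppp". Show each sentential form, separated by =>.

S => Cp => Sp => Cpp => Spp => Cppp => Sppp => mppp

S => Cp   [S ::= C p]
Cp => Sp   [C ::= S]
Sp => Cpp   [S ::= C p]
Cpp => Spp   [C ::= S]
Spp => Cppp   [S ::= C p]
Cppp => Sppp   [C ::= S]
Sppp => mppp   [S ::= m]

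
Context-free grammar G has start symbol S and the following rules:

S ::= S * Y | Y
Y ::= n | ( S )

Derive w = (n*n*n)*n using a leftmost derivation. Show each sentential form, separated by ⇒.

S ⇒ S*Y   [S ::= S * Y]
S*Y ⇒ Y*Y   [S ::= Y]
Y*Y ⇒ (S)*Y   [Y ::= ( S )]
(S)*Y ⇒ (S*Y)*Y   [S ::= S * Y]
(S*Y)*Y ⇒ (S*Y*Y)*Y   [S ::= S * Y]
(S*Y*Y)*Y ⇒ (Y*Y*Y)*Y   [S ::= Y]
(Y*Y*Y)*Y ⇒ (n*Y*Y)*Y   [Y ::= n]
(n*Y*Y)*Y ⇒ (n*n*Y)*Y   [Y ::= n]
(n*n*Y)*Y ⇒ (n*n*n)*Y   [Y ::= n]
(n*n*n)*Y ⇒ (n*n*n)*n   [Y ::= n]

S ⇒ S*Y ⇒ Y*Y ⇒ (S)*Y ⇒ (S*Y)*Y ⇒ (S*Y*Y)*Y ⇒ (Y*Y*Y)*Y ⇒ (n*Y*Y)*Y ⇒ (n*n*Y)*Y ⇒ (n*n*n)*Y ⇒ (n*n*n)*n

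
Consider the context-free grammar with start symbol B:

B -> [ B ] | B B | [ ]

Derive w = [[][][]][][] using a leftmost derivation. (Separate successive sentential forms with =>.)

B => BB   [B -> B B]
BB => BBB   [B -> B B]
BBB => [B]BB   [B -> [ B ]]
[B]BB => [BB]BB   [B -> B B]
[BB]BB => [BBB]BB   [B -> B B]
[BBB]BB => [[]BB]BB   [B -> [ ]]
[[]BB]BB => [[][]B]BB   [B -> [ ]]
[[][]B]BB => [[][][]]BB   [B -> [ ]]
[[][][]]BB => [[][][]][]B   [B -> [ ]]
[[][][]][]B => [[][][]][][]   [B -> [ ]]

B=>BB=>BBB=>[B]BB=>[BB]BB=>[BBB]BB=>[[]BB]BB=>[[][]B]BB=>[[][][]]BB=>[[][][]][]B=>[[][][]][][]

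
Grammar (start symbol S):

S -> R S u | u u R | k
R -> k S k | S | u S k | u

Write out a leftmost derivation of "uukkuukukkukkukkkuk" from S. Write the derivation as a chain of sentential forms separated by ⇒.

S ⇒ uuR   [S -> u u R]
uuR ⇒ uukSk   [R -> k S k]
uukSk ⇒ uukRSuk   [S -> R S u]
uukRSuk ⇒ uukkSkSuk   [R -> k S k]
uukkSkSuk ⇒ uukkuuRkSuk   [S -> u u R]
uukkuuRkSuk ⇒ uukkuukSkkSuk   [R -> k S k]
uukkuukSkkSuk ⇒ uukkuukRSukkSuk   [S -> R S u]
uukkuukRSukkSuk ⇒ uukkuukuSkSukkSuk   [R -> u S k]
uukkuukuSkSukkSuk ⇒ uukkuukuRSukSukkSuk   [S -> R S u]
uukkuukuRSukSukkSuk ⇒ uukkuukuSSukSukkSuk   [R -> S]
uukkuukuSSukSukkSuk ⇒ uukkuukukSukSukkSuk   [S -> k]
uukkuukukSukSukkSuk ⇒ uukkuukukkukSukkSuk   [S -> k]
uukkuukukkukSukkSuk ⇒ uukkuukukkukkukkSuk   [S -> k]
uukkuukukkukkukkSuk ⇒ uukkuukukkukkukkkuk   [S -> k]

S ⇒ uuR ⇒ uukSk ⇒ uukRSuk ⇒ uukkSkSuk ⇒ uukkuuRkSuk ⇒ uukkuukSkkSuk ⇒ uukkuukRSukkSuk ⇒ uukkuukuSkSukkSuk ⇒ uukkuukuRSukSukkSuk ⇒ uukkuukuSSukSukkSuk ⇒ uukkuukukSukSukkSuk ⇒ uukkuukukkukSukkSuk ⇒ uukkuukukkukkukkSuk ⇒ uukkuukukkukkukkkuk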